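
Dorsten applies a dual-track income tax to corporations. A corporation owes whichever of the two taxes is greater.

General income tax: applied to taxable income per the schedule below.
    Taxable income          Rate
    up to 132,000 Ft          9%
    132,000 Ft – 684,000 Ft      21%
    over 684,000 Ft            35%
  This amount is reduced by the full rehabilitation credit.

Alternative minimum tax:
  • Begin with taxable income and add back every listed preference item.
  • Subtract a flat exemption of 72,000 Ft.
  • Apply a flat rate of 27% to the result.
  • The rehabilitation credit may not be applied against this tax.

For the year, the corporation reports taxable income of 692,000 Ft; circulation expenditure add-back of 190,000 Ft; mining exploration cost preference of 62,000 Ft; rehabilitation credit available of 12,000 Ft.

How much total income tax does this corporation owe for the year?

235,440 Ft

Alternative minimum tax:
  Adjusted income: 692,000 Ft + 190,000 Ft + 62,000 Ft = 944,000 Ft
  Less exemption 72,000 Ft → base 872,000 Ft
  872,000 Ft × 27% = 235,440 Ft

General income tax:
  132,000 Ft × 9% = 11,880 Ft
  552,000 Ft × 21% = 115,920 Ft
  8,000 Ft × 35% = 2,800 Ft
  → 130,600 Ft
  Less rehabilitation credit 12,000 Ft → 118,600 Ft

235,440 Ft > 118,600 Ft, so the alternative minimum tax is the binding amount.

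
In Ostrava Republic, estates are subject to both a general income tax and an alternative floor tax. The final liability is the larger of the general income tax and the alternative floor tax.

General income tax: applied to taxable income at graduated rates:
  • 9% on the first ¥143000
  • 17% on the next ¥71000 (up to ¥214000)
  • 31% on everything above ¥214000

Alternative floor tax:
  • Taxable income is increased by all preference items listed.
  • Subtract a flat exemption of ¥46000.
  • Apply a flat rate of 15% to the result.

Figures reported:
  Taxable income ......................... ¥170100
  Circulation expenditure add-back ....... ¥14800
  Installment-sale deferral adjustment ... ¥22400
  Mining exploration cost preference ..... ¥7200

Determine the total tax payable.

Alternative floor tax:
  Adjusted income: ¥170100 + ¥14800 + ¥22400 + ¥7200 = ¥214500
  Less exemption ¥46000 → base ¥168500
  ¥168500 × 15% = ¥25275

General income tax:
  ¥143000 × 9% = ¥12870
  ¥27100 × 17% = ¥4607
  → ¥17477

¥25275 > ¥17477, so the alternative floor tax is the binding amount.

¥25275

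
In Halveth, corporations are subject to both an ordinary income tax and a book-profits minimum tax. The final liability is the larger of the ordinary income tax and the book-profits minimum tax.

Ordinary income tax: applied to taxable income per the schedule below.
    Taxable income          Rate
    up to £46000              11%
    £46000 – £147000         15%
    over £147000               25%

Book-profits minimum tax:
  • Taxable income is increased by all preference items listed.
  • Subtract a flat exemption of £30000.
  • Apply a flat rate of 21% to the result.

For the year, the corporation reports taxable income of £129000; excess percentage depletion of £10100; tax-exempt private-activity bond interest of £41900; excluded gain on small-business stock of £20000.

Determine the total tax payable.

Ordinary income tax:
  £46000 × 11% = £5060
  £83000 × 15% = £12450
  → £17510

Book-profits minimum tax:
  Adjusted income: £129000 + £10100 + £41900 + £20000 = £201000
  Less exemption £30000 → base £171000
  £171000 × 21% = £35910

£35910 > £17510, so the book-profits minimum tax is the binding amount.

£35910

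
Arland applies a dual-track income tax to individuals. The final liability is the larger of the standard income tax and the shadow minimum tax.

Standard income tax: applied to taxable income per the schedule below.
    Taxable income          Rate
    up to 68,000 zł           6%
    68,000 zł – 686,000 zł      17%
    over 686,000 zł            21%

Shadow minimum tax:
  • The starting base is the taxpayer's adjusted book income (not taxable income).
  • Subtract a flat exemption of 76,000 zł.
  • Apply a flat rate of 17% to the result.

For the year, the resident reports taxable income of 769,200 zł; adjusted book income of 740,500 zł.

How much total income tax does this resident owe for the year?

Standard income tax:
  68,000 zł × 6% = 4,080 zł
  618,000 zł × 17% = 105,060 zł
  83,200 zł × 21% = 17,472 zł
  → 126,612 zł

Shadow minimum tax:
  Base (adjusted book income): 740,500 zł
  Less exemption 76,000 zł → base 664,500 zł
  664,500 zł × 17% = 112,965 zł

126,612 zł > 112,965 zł, so the standard income tax governs.

126,612 zł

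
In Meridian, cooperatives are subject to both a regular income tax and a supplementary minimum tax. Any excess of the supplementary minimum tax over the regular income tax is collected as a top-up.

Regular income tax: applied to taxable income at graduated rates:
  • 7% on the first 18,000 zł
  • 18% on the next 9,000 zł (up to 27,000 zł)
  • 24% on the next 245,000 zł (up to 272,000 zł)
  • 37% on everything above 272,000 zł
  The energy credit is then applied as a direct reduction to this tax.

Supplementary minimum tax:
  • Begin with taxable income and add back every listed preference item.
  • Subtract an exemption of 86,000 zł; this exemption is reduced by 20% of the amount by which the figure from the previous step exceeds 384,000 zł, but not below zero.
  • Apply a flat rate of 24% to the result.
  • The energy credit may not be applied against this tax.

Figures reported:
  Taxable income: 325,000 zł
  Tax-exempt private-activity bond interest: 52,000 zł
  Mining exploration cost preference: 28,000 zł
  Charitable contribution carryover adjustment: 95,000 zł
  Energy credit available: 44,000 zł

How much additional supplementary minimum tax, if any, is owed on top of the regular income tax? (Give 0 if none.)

67,638 zł

Supplementary minimum tax:
  Adjusted income: 325,000 zł + 52,000 zł + 28,000 zł + 95,000 zł = 500,000 zł
  Exemption: 86,000 zł − 20% × (500,000 zł − 384,000 zł) = 86,000 zł − 23,200 zł = 62,800 zł
  Base: 500,000 zł − 62,800 zł = 437,200 zł
  437,200 zł × 24% = 104,928 zł

Regular income tax:
  18,000 zł × 7% = 1,260 zł
  9,000 zł × 18% = 1,620 zł
  245,000 zł × 24% = 58,800 zł
  53,000 zł × 37% = 19,610 zł
  → 81,290 zł
  Less energy credit 44,000 zł → 37,290 zł

Excess of supplementary minimum tax over regular income tax: 104,928 zł − 37,290 zł = 67,638 zł.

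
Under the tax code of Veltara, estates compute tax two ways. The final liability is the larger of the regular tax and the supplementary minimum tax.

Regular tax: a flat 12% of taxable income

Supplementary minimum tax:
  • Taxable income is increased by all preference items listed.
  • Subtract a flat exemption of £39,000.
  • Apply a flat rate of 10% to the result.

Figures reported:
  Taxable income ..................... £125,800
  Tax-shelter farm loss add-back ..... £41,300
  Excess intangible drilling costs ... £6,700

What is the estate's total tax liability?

£15,096

Supplementary minimum tax:
  Adjusted income: £125,800 + £41,300 + £6,700 = £173,800
  Less exemption £39,000 → base £134,800
  £134,800 × 10% = £13,480

Regular tax:
  £125,800 × 12% = £15,096

£15,096 > £13,480, so the regular tax governs.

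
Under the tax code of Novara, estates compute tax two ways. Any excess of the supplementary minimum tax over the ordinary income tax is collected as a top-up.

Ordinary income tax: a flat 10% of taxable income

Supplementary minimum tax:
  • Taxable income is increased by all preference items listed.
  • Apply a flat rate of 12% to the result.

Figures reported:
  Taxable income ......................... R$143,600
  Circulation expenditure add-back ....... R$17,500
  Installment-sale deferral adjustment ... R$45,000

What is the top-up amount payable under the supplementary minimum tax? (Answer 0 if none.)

R$10,372

Ordinary income tax:
  R$143,600 × 10% = R$14,360

Supplementary minimum tax:
  Adjusted income: R$143,600 + R$17,500 + R$45,000 = R$206,100
  R$206,100 × 12% = R$24,732

Excess of supplementary minimum tax over ordinary income tax: R$24,732 − R$14,360 = R$10,372.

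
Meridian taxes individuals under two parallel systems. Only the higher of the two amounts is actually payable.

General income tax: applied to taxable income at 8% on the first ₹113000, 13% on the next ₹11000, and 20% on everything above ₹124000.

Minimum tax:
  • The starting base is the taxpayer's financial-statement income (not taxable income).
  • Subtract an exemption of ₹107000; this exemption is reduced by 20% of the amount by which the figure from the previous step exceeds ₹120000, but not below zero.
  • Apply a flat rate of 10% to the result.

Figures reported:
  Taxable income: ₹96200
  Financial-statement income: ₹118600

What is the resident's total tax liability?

Minimum tax:
  Base (financial-statement income): ₹118600
  Exemption: ₹118600 ≤ ₹120000, so full ₹107000 applies
  Base: ₹118600 − ₹107000 = ₹11600
  ₹11600 × 10% = ₹1160

General income tax:
  ₹96200 × 8% = ₹7696

₹7696 > ₹1160, so the general income tax governs.

₹7696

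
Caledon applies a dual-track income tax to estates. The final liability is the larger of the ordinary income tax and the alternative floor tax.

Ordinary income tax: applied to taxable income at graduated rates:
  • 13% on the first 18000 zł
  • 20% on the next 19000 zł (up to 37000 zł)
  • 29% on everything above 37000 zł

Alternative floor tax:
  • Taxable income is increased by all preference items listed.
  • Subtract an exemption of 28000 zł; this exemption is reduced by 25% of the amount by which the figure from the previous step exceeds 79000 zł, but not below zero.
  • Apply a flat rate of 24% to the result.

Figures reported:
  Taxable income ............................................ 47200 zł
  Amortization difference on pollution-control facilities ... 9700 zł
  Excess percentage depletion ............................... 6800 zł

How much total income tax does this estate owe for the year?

9098 zł

Alternative floor tax:
  Adjusted income: 47200 zł + 9700 zł + 6800 zł = 63700 zł
  Exemption: 63700 zł ≤ 79000 zł, so full 28000 zł applies
  Base: 63700 zł − 28000 zł = 35700 zł
  35700 zł × 24% = 8568 zł

Ordinary income tax:
  18000 zł × 13% = 2340 zł
  19000 zł × 20% = 3800 zł
  10200 zł × 29% = 2958 zł
  → 9098 zł

9098 zł > 8568 zł, so the ordinary income tax governs.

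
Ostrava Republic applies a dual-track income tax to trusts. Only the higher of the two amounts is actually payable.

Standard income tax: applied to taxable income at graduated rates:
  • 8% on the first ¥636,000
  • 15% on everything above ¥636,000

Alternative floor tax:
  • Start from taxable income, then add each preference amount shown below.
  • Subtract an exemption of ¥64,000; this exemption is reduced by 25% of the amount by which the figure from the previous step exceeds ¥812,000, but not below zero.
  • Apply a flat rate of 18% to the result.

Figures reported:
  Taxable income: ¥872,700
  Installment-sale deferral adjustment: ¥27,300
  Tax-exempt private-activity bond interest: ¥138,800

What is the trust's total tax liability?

Alternative floor tax:
  Adjusted income: ¥872,700 + ¥27,300 + ¥138,800 = ¥1,038,800
  Exemption: ¥64,000 − 25% × (¥1,038,800 − ¥812,000) = ¥64,000 − ¥56,700 = ¥7,300
  Base: ¥1,038,800 − ¥7,300 = ¥1,031,500
  ¥1,031,500 × 18% = ¥185,670

Standard income tax:
  ¥636,000 × 8% = ¥50,880
  ¥236,700 × 15% = ¥35,505
  → ¥86,385

¥185,670 > ¥86,385, so the alternative floor tax is the binding amount.

¥185,670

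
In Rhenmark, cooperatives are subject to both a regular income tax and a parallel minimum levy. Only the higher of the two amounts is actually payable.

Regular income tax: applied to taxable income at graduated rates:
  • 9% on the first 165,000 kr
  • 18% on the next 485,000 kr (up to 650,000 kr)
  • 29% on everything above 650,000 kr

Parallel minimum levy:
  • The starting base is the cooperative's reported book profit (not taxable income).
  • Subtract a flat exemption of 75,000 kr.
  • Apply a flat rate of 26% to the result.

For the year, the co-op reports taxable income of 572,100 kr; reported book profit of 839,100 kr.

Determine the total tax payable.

Parallel minimum levy:
  Base (reported book profit): 839,100 kr
  Less exemption 75,000 kr → base 764,100 kr
  764,100 kr × 26% = 198,666 kr

Regular income tax:
  165,000 kr × 9% = 14,850 kr
  407,100 kr × 18% = 73,278 kr
  → 88,128 kr

198,666 kr > 88,128 kr, so the parallel minimum levy is the binding amount.

198,666 kr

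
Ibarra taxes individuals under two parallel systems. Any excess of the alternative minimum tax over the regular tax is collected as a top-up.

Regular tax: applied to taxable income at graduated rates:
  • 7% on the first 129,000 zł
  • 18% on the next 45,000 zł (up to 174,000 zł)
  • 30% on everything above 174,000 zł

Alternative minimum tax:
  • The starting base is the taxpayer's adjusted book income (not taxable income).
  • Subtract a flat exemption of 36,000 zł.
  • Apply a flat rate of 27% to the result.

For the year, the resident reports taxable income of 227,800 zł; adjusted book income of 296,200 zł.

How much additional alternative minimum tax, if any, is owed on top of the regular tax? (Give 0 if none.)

36,984 zł

Alternative minimum tax:
  Base (adjusted book income): 296,200 zł
  Less exemption 36,000 zł → base 260,200 zł
  260,200 zł × 27% = 70,254 zł

Regular tax:
  129,000 zł × 7% = 9,030 zł
  45,000 zł × 18% = 8,100 zł
  53,800 zł × 30% = 16,140 zł
  → 33,270 zł

Excess of alternative minimum tax over regular tax: 70,254 zł − 33,270 zł = 36,984 zł.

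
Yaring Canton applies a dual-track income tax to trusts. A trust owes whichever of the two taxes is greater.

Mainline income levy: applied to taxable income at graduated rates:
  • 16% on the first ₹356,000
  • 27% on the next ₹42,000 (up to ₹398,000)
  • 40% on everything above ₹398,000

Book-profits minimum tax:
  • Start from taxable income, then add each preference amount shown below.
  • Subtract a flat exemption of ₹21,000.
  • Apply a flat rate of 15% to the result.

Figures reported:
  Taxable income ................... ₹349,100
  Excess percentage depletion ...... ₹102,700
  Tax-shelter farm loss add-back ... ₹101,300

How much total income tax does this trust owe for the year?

₹79,815

Book-profits minimum tax:
  Adjusted income: ₹349,100 + ₹102,700 + ₹101,300 = ₹553,100
  Less exemption ₹21,000 → base ₹532,100
  ₹532,100 × 15% = ₹79,815

Mainline income levy:
  ₹349,100 × 16% = ₹55,856

₹79,815 > ₹55,856, so the book-profits minimum tax is the binding amount.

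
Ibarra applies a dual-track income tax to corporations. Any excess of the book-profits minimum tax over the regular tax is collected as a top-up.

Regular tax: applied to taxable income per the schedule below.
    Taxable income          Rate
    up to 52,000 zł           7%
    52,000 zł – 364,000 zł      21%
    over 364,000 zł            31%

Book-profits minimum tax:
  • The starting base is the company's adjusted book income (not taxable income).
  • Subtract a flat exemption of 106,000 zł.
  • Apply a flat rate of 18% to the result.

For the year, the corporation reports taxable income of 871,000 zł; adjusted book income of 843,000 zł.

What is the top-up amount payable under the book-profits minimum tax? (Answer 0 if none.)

0 zł

Book-profits minimum tax:
  Base (adjusted book income): 843,000 zł
  Less exemption 106,000 zł → base 737,000 zł
  737,000 zł × 18% = 132,660 zł

Regular tax:
  52,000 zł × 7% = 3,640 zł
  312,000 zł × 21% = 65,520 zł
  507,000 zł × 31% = 157,170 zł
  → 226,330 zł

132,660 zł ≤ 226,330 zł, so no add-on is due.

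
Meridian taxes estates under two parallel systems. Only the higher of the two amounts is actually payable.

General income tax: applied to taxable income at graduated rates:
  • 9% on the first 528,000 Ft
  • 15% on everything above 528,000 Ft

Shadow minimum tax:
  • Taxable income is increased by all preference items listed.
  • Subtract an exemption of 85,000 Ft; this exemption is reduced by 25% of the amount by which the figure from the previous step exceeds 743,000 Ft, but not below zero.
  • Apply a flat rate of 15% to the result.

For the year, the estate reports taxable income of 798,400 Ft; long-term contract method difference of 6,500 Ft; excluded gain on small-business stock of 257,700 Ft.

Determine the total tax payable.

158,625 Ft

Shadow minimum tax:
  Adjusted income: 798,400 Ft + 6,500 Ft + 257,700 Ft = 1,062,600 Ft
  Exemption: 85,000 Ft − 25% × (1,062,600 Ft − 743,000 Ft) = 85,000 Ft − 79,900 Ft = 5,100 Ft
  Base: 1,062,600 Ft − 5,100 Ft = 1,057,500 Ft
  1,057,500 Ft × 15% = 158,625 Ft

General income tax:
  528,000 Ft × 9% = 47,520 Ft
  270,400 Ft × 15% = 40,560 Ft
  → 88,080 Ft

158,625 Ft > 88,080 Ft, so the shadow minimum tax is the binding amount.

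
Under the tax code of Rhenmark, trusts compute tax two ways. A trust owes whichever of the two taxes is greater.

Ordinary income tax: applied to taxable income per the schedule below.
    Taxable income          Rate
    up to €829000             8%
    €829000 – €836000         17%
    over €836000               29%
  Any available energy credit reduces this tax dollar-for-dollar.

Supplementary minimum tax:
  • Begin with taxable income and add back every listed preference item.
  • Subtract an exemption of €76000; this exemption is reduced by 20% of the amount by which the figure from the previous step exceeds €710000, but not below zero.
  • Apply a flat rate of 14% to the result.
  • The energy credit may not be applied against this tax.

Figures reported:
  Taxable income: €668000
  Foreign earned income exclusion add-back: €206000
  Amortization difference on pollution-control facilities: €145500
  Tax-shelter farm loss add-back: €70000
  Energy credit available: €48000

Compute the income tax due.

€152516

Ordinary income tax:
  €668000 × 8% = €53440
  Less energy credit €48000 → €5440

Supplementary minimum tax:
  Adjusted income: €668000 + €206000 + €145500 + €70000 = €1089500
  Exemption: €76000 − 20% × (€1089500 − €710000) = €76000 − €75900 = €100
  Base: €1089500 − €100 = €1089400
  €1089400 × 14% = €152516

€152516 > €5440, so the supplementary minimum tax is the binding amount.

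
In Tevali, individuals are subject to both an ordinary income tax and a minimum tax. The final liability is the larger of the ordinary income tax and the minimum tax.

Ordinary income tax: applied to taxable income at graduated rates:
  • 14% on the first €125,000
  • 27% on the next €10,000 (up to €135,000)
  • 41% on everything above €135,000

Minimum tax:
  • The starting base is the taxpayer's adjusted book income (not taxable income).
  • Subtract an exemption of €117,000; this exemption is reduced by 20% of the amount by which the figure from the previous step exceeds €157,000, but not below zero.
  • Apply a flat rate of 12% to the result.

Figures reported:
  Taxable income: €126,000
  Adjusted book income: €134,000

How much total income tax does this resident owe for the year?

€17,770

Ordinary income tax:
  €125,000 × 14% = €17,500
  €1,000 × 27% = €270
  → €17,770

Minimum tax:
  Base (adjusted book income): €134,000
  Exemption: €134,000 ≤ €157,000, so full €117,000 applies
  Base: €134,000 − €117,000 = €17,000
  €17,000 × 12% = €2,040

€17,770 > €2,040, so the ordinary income tax governs.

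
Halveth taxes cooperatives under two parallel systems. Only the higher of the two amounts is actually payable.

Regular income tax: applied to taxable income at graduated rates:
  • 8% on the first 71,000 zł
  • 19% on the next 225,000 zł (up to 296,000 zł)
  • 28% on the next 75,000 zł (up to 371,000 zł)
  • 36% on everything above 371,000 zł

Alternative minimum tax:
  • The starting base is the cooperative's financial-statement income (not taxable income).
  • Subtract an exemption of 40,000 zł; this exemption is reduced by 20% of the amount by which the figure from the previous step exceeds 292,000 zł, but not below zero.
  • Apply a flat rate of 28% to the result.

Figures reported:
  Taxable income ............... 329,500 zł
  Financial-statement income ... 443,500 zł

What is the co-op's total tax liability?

121,464 zł

Regular income tax:
  71,000 zł × 8% = 5,680 zł
  225,000 zł × 19% = 42,750 zł
  33,500 zł × 28% = 9,380 zł
  → 57,810 zł

Alternative minimum tax:
  Base (financial-statement income): 443,500 zł
  Exemption: 40,000 zł − 20% × (443,500 zł − 292,000 zł) = 40,000 zł − 30,300 zł = 9,700 zł
  Base: 443,500 zł − 9,700 zł = 433,800 zł
  433,800 zł × 28% = 121,464 zł

121,464 zł > 57,810 zł, so the alternative minimum tax is the binding amount.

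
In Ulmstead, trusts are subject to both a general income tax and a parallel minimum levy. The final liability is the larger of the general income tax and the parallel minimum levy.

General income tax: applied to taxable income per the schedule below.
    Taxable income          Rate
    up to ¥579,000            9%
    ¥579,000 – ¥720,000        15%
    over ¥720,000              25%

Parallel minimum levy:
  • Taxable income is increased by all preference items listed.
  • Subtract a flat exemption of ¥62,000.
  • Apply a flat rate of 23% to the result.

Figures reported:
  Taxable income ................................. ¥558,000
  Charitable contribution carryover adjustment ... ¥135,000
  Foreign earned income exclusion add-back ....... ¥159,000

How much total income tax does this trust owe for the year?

Parallel minimum levy:
  Adjusted income: ¥558,000 + ¥135,000 + ¥159,000 = ¥852,000
  Less exemption ¥62,000 → base ¥790,000
  ¥790,000 × 23% = ¥181,700

General income tax:
  ¥558,000 × 9% = ¥50,220

¥181,700 > ¥50,220, so the parallel minimum levy is the binding amount.

¥181,700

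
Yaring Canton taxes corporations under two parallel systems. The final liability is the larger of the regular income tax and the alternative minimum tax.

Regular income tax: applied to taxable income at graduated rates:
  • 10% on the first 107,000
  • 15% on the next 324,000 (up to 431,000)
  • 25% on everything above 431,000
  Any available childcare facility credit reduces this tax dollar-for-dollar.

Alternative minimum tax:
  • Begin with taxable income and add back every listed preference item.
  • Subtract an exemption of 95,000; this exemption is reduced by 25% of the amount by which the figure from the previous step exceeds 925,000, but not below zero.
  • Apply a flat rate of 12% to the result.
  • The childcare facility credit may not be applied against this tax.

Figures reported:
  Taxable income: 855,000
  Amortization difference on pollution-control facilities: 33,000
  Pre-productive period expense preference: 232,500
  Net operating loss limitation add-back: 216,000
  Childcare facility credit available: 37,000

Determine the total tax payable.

160,380

Regular income tax:
  107,000 × 10% = 10,700
  324,000 × 15% = 48,600
  424,000 × 25% = 106,000
  → 165,300
  Less childcare facility credit 37,000 → 128,300

Alternative minimum tax:
  Adjusted income: 855,000 + 33,000 + 232,500 + 216,000 = 1,336,500
  Exemption: 25% × (1,336,500 − 925,000) = 102,875 ≥ 95,000, so the exemption is fully phased out
  Base: 1,336,500 − 0 = 1,336,500
  1,336,500 × 12% = 160,380

160,380 > 128,300, so the alternative minimum tax is the binding amount.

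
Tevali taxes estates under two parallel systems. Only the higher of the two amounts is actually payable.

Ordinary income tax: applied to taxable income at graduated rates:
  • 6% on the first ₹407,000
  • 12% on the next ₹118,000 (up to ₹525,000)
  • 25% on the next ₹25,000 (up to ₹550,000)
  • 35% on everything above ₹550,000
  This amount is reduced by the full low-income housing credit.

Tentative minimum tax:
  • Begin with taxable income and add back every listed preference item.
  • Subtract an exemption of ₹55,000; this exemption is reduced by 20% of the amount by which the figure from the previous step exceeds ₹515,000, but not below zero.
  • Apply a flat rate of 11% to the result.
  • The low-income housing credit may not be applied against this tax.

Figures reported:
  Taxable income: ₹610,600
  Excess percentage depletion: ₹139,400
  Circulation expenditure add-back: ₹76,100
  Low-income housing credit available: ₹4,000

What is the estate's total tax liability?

Ordinary income tax:
  ₹407,000 × 6% = ₹24,420
  ₹118,000 × 12% = ₹14,160
  ₹25,000 × 25% = ₹6,250
  ₹60,600 × 35% = ₹21,210
  → ₹66,040
  Less low-income housing credit ₹4,000 → ₹62,040

Tentative minimum tax:
  Adjusted income: ₹610,600 + ₹139,400 + ₹76,100 = ₹826,100
  Exemption: 20% × (₹826,100 − ₹515,000) = ₹62,220 ≥ ₹55,000, so the exemption is fully phased out
  Base: ₹826,100 − ₹0 = ₹826,100
  ₹826,100 × 11% = ₹90,871

₹90,871 > ₹62,040, so the tentative minimum tax is the binding amount.

₹90,871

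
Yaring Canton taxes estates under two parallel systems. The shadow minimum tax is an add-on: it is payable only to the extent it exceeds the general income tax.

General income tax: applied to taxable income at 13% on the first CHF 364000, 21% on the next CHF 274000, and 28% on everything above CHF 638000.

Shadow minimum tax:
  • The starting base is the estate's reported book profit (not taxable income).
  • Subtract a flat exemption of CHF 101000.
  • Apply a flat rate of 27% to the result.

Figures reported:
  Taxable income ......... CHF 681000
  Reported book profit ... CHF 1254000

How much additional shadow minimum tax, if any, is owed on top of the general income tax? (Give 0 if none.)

Shadow minimum tax:
  Base (reported book profit): CHF 1254000
  Less exemption CHF 101000 → base CHF 1153000
  CHF 1153000 × 27% = CHF 311310

General income tax:
  CHF 364000 × 13% = CHF 47320
  CHF 274000 × 21% = CHF 57540
  CHF 43000 × 28% = CHF 12040
  → CHF 116900

Excess of shadow minimum tax over general income tax: CHF 311310 − CHF 116900 = CHF 194410.

CHF 194410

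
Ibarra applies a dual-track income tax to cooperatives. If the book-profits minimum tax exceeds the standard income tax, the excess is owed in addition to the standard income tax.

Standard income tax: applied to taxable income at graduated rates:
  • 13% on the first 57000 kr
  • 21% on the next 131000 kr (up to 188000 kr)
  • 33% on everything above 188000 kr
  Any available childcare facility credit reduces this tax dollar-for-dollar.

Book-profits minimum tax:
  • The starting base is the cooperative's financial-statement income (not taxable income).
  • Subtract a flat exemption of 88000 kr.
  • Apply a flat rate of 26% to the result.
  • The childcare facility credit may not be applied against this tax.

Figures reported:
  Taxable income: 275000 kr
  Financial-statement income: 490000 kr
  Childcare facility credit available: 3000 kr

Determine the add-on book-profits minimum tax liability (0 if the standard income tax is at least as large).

Book-profits minimum tax:
  Base (financial-statement income): 490000 kr
  Less exemption 88000 kr → base 402000 kr
  402000 kr × 26% = 104520 kr

Standard income tax:
  57000 kr × 13% = 7410 kr
  131000 kr × 21% = 27510 kr
  87000 kr × 33% = 28710 kr
  → 63630 kr
  Less childcare facility credit 3000 kr → 60630 kr

Excess of book-profits minimum tax over standard income tax: 104520 kr − 60630 kr = 43890 kr.

43890 kr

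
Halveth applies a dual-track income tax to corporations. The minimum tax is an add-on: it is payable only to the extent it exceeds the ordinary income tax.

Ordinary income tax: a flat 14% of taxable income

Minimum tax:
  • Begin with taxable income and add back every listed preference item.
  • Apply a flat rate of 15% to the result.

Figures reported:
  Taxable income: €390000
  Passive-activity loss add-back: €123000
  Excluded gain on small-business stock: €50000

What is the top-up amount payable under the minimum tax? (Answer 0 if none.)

€29850

Ordinary income tax:
  €390000 × 14% = €54600

Minimum tax:
  Adjusted income: €390000 + €123000 + €50000 = €563000
  €563000 × 15% = €84450

Excess of minimum tax over ordinary income tax: €84450 − €54600 = €29850.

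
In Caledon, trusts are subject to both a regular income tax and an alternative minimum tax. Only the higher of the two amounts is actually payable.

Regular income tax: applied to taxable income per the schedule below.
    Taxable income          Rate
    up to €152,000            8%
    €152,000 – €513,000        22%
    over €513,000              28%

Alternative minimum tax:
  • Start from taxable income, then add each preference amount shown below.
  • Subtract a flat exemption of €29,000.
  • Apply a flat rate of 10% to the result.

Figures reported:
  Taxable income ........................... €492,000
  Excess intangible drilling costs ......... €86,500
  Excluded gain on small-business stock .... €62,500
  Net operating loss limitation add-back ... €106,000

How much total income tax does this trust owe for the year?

Regular income tax:
  €152,000 × 8% = €12,160
  €340,000 × 22% = €74,800
  → €86,960

Alternative minimum tax:
  Adjusted income: €492,000 + €86,500 + €62,500 + €106,000 = €747,000
  Less exemption €29,000 → base €718,000
  €718,000 × 10% = €71,800

€86,960 > €71,800, so the regular income tax governs.

€86,960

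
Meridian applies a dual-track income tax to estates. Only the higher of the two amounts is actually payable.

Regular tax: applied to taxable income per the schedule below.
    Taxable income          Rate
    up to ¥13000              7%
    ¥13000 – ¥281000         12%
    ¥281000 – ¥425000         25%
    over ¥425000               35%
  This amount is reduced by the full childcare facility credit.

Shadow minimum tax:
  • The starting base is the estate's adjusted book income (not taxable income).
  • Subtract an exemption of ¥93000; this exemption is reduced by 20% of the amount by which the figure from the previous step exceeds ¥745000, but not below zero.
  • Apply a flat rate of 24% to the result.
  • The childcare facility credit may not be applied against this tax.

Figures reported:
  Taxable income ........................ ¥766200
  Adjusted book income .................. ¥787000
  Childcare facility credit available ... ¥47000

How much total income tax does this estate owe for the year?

Regular tax:
  ¥13000 × 7% = ¥910
  ¥268000 × 12% = ¥32160
  ¥144000 × 25% = ¥36000
  ¥341200 × 35% = ¥119420
  → ¥188490
  Less childcare facility credit ¥47000 → ¥141490

Shadow minimum tax:
  Base (adjusted book income): ¥787000
  Exemption: ¥93000 − 20% × (¥787000 − ¥745000) = ¥93000 − ¥8400 = ¥84600
  Base: ¥787000 − ¥84600 = ¥702400
  ¥702400 × 24% = ¥168576

¥168576 > ¥141490, so the shadow minimum tax is the binding amount.

¥168576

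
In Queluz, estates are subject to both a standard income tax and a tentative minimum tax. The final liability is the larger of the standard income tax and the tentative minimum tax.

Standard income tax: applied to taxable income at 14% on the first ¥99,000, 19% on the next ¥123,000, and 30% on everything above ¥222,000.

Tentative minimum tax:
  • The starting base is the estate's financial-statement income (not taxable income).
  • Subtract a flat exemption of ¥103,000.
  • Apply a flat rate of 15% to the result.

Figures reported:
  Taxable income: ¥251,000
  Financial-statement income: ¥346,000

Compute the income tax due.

Tentative minimum tax:
  Base (financial-statement income): ¥346,000
  Less exemption ¥103,000 → base ¥243,000
  ¥243,000 × 15% = ¥36,450

Standard income tax:
  ¥99,000 × 14% = ¥13,860
  ¥123,000 × 19% = ¥23,370
  ¥29,000 × 30% = ¥8,700
  → ¥45,930

¥45,930 > ¥36,450, so the standard income tax governs.

¥45,930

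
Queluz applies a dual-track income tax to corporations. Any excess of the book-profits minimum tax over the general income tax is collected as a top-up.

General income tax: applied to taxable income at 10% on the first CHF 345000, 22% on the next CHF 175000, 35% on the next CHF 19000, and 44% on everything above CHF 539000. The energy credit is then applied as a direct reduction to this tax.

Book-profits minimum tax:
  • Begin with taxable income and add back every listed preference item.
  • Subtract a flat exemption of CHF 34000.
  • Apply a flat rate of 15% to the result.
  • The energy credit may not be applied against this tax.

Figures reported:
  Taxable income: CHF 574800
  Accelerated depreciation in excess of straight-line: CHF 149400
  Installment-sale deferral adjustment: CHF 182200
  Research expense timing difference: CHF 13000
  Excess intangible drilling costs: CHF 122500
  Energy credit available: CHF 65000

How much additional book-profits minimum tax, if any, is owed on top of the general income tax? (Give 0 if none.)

Book-profits minimum tax:
  Adjusted income: CHF 574800 + CHF 149400 + CHF 182200 + CHF 13000 + CHF 122500 = CHF 1041900
  Less exemption CHF 34000 → base CHF 1007900
  CHF 1007900 × 15% = CHF 151185

General income tax:
  CHF 345000 × 10% = CHF 34500
  CHF 175000 × 22% = CHF 38500
  CHF 19000 × 35% = CHF 6650
  CHF 35800 × 44% = CHF 15752
  → CHF 95402
  Less energy credit CHF 65000 → CHF 30402

Excess of book-profits minimum tax over general income tax: CHF 151185 − CHF 30402 = CHF 120783.

CHF 120783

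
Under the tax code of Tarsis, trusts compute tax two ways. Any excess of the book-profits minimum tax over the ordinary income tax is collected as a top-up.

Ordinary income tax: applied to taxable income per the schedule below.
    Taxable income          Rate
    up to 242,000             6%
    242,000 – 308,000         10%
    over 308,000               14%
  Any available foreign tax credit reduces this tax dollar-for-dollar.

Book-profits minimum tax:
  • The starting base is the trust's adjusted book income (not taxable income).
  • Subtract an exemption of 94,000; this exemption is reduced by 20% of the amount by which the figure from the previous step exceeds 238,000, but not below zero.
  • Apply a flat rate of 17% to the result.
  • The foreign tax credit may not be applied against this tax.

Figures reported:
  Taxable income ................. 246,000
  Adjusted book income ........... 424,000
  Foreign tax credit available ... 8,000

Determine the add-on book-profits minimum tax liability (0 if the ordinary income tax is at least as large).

55,504

Ordinary income tax:
  242,000 × 6% = 14,520
  4,000 × 10% = 400
  → 14,920
  Less foreign tax credit 8,000 → 6,920

Book-profits minimum tax:
  Base (adjusted book income): 424,000
  Exemption: 94,000 − 20% × (424,000 − 238,000) = 94,000 − 37,200 = 56,800
  Base: 424,000 − 56,800 = 367,200
  367,200 × 17% = 62,424

Excess of book-profits minimum tax over ordinary income tax: 62,424 − 6,920 = 55,504.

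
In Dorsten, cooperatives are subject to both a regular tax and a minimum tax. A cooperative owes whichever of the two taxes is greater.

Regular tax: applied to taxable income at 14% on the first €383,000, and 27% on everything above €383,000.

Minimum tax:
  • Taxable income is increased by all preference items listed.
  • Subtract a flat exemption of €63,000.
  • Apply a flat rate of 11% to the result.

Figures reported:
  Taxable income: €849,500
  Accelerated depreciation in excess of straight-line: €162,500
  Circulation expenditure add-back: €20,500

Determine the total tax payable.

Regular tax:
  €383,000 × 14% = €53,620
  €466,500 × 27% = €125,955
  → €179,575

Minimum tax:
  Adjusted income: €849,500 + €162,500 + €20,500 = €1,032,500
  Less exemption €63,000 → base €969,500
  €969,500 × 11% = €106,645

€179,575 > €106,645, so the regular tax governs.

€179,575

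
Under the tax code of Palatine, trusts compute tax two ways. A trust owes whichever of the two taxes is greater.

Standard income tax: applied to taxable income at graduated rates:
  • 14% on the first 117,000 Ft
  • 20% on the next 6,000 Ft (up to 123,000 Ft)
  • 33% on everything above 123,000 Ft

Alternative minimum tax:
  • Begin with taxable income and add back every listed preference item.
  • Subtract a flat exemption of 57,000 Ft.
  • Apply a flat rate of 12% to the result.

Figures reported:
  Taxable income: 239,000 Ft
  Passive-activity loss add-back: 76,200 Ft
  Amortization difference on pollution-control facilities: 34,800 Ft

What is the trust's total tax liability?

55,860 Ft

Standard income tax:
  117,000 Ft × 14% = 16,380 Ft
  6,000 Ft × 20% = 1,200 Ft
  116,000 Ft × 33% = 38,280 Ft
  → 55,860 Ft

Alternative minimum tax:
  Adjusted income: 239,000 Ft + 76,200 Ft + 34,800 Ft = 350,000 Ft
  Less exemption 57,000 Ft → base 293,000 Ft
  293,000 Ft × 12% = 35,160 Ft

55,860 Ft > 35,160 Ft, so the standard income tax governs.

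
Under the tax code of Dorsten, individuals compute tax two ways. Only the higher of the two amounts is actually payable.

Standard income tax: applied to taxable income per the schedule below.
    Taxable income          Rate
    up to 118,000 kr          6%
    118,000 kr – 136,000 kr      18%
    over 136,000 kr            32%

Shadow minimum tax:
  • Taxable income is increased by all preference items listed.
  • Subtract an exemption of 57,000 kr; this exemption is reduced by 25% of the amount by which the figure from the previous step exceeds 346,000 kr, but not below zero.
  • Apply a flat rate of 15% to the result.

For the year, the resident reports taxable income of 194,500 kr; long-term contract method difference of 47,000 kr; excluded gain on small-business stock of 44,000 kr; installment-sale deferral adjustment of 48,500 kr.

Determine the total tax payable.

Standard income tax:
  118,000 kr × 6% = 7,080 kr
  18,000 kr × 18% = 3,240 kr
  58,500 kr × 32% = 18,720 kr
  → 29,040 kr

Shadow minimum tax:
  Adjusted income: 194,500 kr + 47,000 kr + 44,000 kr + 48,500 kr = 334,000 kr
  Exemption: 334,000 kr ≤ 346,000 kr, so full 57,000 kr applies
  Base: 334,000 kr − 57,000 kr = 277,000 kr
  277,000 kr × 15% = 41,550 kr

41,550 kr > 29,040 kr, so the shadow minimum tax is the binding amount.

41,550 kr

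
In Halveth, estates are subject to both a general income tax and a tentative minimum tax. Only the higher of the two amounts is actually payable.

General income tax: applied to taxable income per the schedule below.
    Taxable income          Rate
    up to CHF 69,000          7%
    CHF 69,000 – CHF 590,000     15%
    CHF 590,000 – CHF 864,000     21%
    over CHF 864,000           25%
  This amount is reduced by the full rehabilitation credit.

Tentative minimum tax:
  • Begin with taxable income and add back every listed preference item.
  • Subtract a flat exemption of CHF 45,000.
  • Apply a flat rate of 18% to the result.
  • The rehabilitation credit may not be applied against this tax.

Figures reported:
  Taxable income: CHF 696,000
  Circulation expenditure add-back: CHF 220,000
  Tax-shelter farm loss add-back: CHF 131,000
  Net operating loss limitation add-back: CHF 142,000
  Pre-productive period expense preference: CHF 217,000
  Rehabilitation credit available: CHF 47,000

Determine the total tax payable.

General income tax:
  CHF 69,000 × 7% = CHF 4,830
  CHF 521,000 × 15% = CHF 78,150
  CHF 106,000 × 21% = CHF 22,260
  → CHF 105,240
  Less rehabilitation credit CHF 47,000 → CHF 58,240

Tentative minimum tax:
  Adjusted income: CHF 696,000 + CHF 220,000 + CHF 131,000 + CHF 142,000 + CHF 217,000 = CHF 1,406,000
  Less exemption CHF 45,000 → base CHF 1,361,000
  CHF 1,361,000 × 18% = CHF 244,980

CHF 244,980 > CHF 58,240, so the tentative minimum tax is the binding amount.

CHF 244,980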